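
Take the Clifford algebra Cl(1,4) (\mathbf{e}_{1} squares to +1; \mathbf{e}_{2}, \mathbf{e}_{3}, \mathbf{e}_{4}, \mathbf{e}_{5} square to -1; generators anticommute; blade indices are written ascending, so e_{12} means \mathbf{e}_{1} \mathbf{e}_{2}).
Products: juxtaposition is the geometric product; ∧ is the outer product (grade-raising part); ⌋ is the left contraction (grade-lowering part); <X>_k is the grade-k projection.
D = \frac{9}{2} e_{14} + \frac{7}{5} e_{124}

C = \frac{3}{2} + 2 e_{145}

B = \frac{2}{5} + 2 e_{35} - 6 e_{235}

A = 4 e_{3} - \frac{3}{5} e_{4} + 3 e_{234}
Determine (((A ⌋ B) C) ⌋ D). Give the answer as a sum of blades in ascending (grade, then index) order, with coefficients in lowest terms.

step 1: -8 e_{5} - 24 e_{25}
step 2: -12 e_{5} + 16 e_{14} - 36 e_{25} - 48 e_{124}
step 3: \frac{696}{5} - \frac{112}{5} e_{2}
Answer: \frac{696}{5} - \frac{112}{5} e_{2}


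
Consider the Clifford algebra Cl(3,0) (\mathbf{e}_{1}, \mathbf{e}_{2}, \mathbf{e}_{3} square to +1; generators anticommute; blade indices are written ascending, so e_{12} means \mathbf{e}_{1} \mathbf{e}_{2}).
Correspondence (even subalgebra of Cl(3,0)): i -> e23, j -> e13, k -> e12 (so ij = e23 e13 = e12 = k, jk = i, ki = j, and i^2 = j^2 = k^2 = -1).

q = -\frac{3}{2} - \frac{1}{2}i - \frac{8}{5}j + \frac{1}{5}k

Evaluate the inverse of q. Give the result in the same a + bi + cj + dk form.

In blades: q = -\frac{3}{2} + \frac{1}{5} e_{12} - \frac{8}{5} e_{13} - \frac{1}{2} e_{23}.
With qbar = -\frac{3}{2} - \frac{1}{5} e_{12} + \frac{8}{5} e_{13} + \frac{1}{2} e_{23} (scalar fixed, mapped units negated), q qbar = \frac{51}{10} (the sum of squared coefficients), so q^-1 = qbar / (\frac{51}{10}) = -\frac{5}{17} - \frac{2}{51} e_{12} + \frac{16}{51} e_{13} + \frac{5}{51} e_{23}; translating back:
Answer: -\frac{5}{17} + \frac{5}{51}i + \frac{16}{51}j - \frac{2}{51}k


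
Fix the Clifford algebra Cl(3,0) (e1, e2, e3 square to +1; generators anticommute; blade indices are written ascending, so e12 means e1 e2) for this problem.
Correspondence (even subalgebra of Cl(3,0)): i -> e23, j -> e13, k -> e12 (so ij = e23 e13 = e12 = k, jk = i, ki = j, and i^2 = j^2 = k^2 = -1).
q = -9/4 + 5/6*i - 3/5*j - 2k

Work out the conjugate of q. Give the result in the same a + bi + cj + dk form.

In blades: q = -9/4 - 2*e12 - 3/5*e13 + 5/6*e23.
Quaternion conjugation is reversion on the even subalgebra: the scalar is fixed and every grade-2 blade flips sign, giving -9/4 + 2*e12 + 3/5*e13 - 5/6*e23; translating back:
Answer: -9/4 - 5/6*i + 3/5*j + 2k


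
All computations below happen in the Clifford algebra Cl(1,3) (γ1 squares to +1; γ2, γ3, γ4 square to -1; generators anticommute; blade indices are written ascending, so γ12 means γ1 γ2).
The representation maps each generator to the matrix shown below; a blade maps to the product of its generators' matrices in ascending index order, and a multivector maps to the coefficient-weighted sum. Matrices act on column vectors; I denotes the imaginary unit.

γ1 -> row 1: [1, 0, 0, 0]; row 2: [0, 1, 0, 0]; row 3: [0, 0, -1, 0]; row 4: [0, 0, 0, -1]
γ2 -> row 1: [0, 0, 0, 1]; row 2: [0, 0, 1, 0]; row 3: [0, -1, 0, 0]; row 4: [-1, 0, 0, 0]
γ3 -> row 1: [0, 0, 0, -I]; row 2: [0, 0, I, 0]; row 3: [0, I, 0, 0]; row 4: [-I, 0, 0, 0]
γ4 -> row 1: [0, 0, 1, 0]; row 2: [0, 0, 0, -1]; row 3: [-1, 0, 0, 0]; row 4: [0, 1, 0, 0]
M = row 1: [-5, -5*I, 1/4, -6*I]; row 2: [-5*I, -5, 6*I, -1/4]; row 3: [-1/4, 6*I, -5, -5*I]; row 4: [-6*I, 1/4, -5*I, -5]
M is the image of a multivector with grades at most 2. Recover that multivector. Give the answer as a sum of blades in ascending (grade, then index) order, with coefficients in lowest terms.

Method: the blade images are trace-orthogonal — tr(rho(e_A) rho(e_B)^-1) = 4 if A = B and 0 otherwise — and rho(e_A)^-1 = (e_A)^2 * rho(e_A) with (e_A)^2 = +1 or -1, so the coefficient of e_A in the preimage is (e_A)^2 * tr(M rho(e_A))/4.
Nonzero projections over blades of grade <= 2: 1: (1)^2 = +1, tr(M 1) = -20, coefficient -5; γ3: (γ3)^2 = -1, tr(M rho(γ3)) = -24, coefficient 6; γ4: (γ4)^2 = -1, tr(M rho(γ4)) = -1, coefficient 1/4; γ34: (γ34)^2 = -1, tr(M rho(γ34)) = -20, coefficient 5. Every other blade of grade <= 2 projects to 0.
Answer: -5 + 6*γ3 + 1/4*γ4 + 5*γ34


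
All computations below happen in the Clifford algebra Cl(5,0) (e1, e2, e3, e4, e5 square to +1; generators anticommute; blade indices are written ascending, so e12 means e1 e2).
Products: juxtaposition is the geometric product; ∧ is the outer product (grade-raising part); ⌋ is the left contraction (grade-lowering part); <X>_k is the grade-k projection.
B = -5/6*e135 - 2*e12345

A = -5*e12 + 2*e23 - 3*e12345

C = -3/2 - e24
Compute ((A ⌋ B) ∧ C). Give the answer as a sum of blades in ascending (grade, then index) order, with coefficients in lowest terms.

step 1: 6 + 4*e145 - 10*e345
step 2: -9 - 6*e24 - 6*e145 + 15*e345
Answer: -9 - 6*e24 - 6*e145 + 15*e345


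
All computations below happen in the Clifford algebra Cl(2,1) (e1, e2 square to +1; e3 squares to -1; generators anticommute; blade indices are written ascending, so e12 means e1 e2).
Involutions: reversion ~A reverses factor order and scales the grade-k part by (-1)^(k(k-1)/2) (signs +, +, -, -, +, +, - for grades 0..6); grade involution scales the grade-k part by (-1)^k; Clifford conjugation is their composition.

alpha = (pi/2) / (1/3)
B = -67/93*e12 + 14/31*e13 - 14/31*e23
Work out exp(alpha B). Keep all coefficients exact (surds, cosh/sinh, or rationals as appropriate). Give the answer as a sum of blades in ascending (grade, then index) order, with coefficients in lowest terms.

B^2 term by term: the squares give (-67/93)^2*(e12)^2 + (14/31)^2*(e13)^2 + (-14/31)^2*(e23)^2 = 4489/8649*(-1) + 196/961*(+1) + 196/961*(+1) = -1/9 (each basis 2-blade squares to minus the product of its generators' squares); cross terms between blades sharing an index anticommute and cancel. So B^2 = -1/9.
B^2 = -1/9 — circular case — the even/odd split gives cos and sin: l = 1/3, alpha*l = pi/2, so exp(alpha B) = cos(pi/2) + (sin(pi/2)/(1/3))*B = 0 + (3)*B.
Answer: -67/31*e12 + 42/31*e13 - 42/31*e23


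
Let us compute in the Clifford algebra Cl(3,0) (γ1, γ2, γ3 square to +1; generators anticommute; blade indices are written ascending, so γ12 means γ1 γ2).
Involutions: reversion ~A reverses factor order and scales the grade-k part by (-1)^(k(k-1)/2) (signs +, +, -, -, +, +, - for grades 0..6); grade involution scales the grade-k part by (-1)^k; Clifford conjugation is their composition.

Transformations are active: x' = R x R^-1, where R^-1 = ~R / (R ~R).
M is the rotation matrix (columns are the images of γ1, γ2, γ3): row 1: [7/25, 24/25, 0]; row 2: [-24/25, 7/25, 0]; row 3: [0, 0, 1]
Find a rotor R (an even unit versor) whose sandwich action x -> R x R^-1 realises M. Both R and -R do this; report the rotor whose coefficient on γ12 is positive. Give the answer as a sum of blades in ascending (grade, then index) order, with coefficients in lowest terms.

Method: write R = a + b12*γ12 + b13*γ13 + b23*γ23 with a^2 + b12^2 + b13^2 + b23^2 = 1 (so R^-1 = ~R). Expanding the columns R e_j ~R gives tr M = 4a^2 - 1 and, from the antisymmetric part, M21 - M12 = -4a*b12, M13 - M31 = 4a*b13, M32 - M23 = -4a*b23.
Here tr M = 39/25, so a^2 = (1 + tr M)/4 = 16/25 and a = ±4/5. Taking a = 4/5: M21 - M12 = -48/25, M13 - M31 = 0, M32 - M23 = 0, giving b12 = 3/5, b13 = 0, b23 = 0, i.e. R = 4/5 + 3/5*γ12.
Its γ12 coefficient is already positive.
Answer: 4/5 + 3/5*γ12. Why the constraint matters: R and -R act identically through the sandwich — M has trace 39/25 either way — so only the sign condition on γ12 picks one of the two preimages.


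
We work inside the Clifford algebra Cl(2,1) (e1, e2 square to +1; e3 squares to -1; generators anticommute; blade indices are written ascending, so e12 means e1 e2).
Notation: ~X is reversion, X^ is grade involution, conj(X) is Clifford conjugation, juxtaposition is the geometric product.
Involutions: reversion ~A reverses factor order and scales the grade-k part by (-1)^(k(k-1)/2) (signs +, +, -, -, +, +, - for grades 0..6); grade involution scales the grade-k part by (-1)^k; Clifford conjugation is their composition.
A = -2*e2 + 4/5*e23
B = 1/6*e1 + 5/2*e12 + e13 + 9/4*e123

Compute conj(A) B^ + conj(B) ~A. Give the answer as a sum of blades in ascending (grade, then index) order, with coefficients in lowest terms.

first term: -16/5*e1 + 17/15*e12 + 13/2*e13 - 28/15*e123
second term: 16/5*e1 + 17/15*e12 + 13/2*e13 - 28/15*e123
Answer: 34/15*e12 + 13*e13 - 56/15*e123


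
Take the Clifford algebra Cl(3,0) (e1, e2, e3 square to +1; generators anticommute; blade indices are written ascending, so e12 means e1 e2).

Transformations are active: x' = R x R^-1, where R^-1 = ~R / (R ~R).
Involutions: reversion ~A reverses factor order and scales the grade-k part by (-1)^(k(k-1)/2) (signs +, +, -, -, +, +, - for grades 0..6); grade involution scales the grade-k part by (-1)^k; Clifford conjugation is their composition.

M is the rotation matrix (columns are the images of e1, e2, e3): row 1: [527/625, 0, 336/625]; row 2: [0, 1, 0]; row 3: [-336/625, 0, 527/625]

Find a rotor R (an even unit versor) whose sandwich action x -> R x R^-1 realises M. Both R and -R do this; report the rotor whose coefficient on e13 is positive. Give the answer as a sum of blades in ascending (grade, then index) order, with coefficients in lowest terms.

Method: write R = a + b12*e12 + b13*e13 + b23*e23 with a^2 + b12^2 + b13^2 + b23^2 = 1 (so R^-1 = ~R). Expanding the columns R e_j ~R gives tr M = 4a^2 - 1 and, from the antisymmetric part, M21 - M12 = -4a*b12, M13 - M31 = 4a*b13, M32 - M23 = -4a*b23.
Here tr M = 1679/625, so a^2 = (1 + tr M)/4 = 576/625 and a = ±24/25. Taking a = 24/25: M21 - M12 = 0, M13 - M31 = 672/625, M32 - M23 = 0, giving b12 = 0, b13 = 7/25, b23 = 0, i.e. R = 24/25 + 7/25*e13.
Its e13 coefficient is already positive.
Answer: 24/25 + 7/25*e13. Uniqueness: Spin(3) -> SO(3) maps R and -R to the same rotation of trace 1679/625; fixing the sign of the e13 coefficient removes the ambiguity.


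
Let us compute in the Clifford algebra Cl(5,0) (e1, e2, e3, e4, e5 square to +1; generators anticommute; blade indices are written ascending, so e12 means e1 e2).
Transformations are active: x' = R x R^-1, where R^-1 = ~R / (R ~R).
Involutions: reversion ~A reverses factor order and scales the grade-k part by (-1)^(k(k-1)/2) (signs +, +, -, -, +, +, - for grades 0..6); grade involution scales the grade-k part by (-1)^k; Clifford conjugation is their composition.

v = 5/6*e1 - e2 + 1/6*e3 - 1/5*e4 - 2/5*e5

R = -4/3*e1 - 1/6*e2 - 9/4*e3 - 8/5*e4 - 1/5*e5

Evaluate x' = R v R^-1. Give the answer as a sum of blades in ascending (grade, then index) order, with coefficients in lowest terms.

~R = -4/3*e1 - 1/6*e2 - 9/4*e3 - 8/5*e4 - 1/5*e5, and R ~R = 6817/720, so R^-1 = ~R / (6817/720).
R v = -331/360 + 53/36*e12 + 119/72*e13 + 8/5*e14 + 7/10*e15 - 41/18*e23 - 47/30*e24 - 2/15*e25 + 43/60*e34 + 14/15*e35 + 3/5*e45
Answer: -7831/13634*e1 + 21113/20451*e2 + 11057/40902*e3 + 17409/34085*e4 + 14958/34085*e5


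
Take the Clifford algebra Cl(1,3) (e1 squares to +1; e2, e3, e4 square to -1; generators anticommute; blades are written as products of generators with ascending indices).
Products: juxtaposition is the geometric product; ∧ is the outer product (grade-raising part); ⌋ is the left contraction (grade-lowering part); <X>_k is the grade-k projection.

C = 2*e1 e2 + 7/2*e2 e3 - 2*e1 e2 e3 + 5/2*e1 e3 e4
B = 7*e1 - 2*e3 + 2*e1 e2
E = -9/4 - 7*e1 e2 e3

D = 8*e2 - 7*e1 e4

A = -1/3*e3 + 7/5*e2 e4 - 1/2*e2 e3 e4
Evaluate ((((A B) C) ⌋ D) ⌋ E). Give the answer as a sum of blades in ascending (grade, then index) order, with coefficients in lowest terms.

step 1: -2/3 + 7/3*e1 e3 + 14/5*e1 e4 + e2 e4 - 2/3*e1 e2 e3 + 49/5*e1 e2 e4 - e1 e3 e4 + 14/5*e2 e3 e4 + 7/2*e1 e2 e3 e4
step 2: 7/6 + 7/3*e1 + 161/12*e2 - 25/3*e3 + 259/30*e4 + 83/6*e1 e2 - 317/20*e1 e4 + 161/6*e2 e3 + 139/15*e2 e4 + 231/10*e3 e4 + 23/6*e1 e2 e3 - 7/2*e1 e2 e4 - 851/30*e1 e3 e4 + 18/5*e2 e3 e4 + 49/5*e1 e2 e3 e4
step 3: 217/60 - 1813/30*e1 + 28/3*e2 - 49/3*e4 - 49/6*e1 e4
step 4: -651/80 - 196/3*e1 e3 + 12691/30*e2 e3 - 1519/60*e1 e2 e3
Answer: -651/80 - 196/3*e1 e3 + 12691/30*e2 e3 - 1519/60*e1 e2 e3


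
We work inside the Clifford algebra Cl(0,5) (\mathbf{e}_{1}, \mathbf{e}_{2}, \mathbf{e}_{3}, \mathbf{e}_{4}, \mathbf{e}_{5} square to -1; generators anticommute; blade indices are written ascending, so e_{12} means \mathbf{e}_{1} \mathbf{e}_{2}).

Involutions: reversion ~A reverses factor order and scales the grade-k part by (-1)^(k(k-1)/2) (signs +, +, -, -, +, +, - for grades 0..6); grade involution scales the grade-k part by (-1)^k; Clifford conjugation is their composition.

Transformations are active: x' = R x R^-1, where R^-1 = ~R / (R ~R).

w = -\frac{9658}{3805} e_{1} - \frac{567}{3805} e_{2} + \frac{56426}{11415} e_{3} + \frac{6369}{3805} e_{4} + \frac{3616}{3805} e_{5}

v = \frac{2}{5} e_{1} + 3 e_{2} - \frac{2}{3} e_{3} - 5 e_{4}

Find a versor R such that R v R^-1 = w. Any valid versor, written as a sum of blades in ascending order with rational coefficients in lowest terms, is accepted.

R = v + w = -\frac{8136}{3805} e_{1} + \frac{10848}{3805} e_{2} + \frac{16272}{3805} e_{3} - \frac{12656}{3805} e_{4} + \frac{3616}{3805} e_{5} works: the equal norms (-\frac{7786}{225}) guarantee its sandwich swaps v into w.
Answer: -\frac{8136}{3805} e_{1} + \frac{10848}{3805} e_{2} + \frac{16272}{3805} e_{3} - \frac{12656}{3805} e_{4} + \frac{3616}{3805} e_{5}


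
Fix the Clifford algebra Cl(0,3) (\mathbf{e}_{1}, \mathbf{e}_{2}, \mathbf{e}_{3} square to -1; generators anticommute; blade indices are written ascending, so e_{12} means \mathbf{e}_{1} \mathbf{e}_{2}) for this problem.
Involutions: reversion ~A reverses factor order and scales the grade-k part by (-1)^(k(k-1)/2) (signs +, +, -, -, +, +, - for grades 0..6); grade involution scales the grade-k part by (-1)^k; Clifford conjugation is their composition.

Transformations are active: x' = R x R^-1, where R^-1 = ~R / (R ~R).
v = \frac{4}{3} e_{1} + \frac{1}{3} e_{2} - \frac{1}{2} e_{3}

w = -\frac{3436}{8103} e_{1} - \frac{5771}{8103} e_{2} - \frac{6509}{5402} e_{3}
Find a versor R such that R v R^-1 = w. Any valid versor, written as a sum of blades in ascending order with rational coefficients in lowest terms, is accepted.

Reasoning: v^2 = w^2 = -\frac{77}{36} since conjugation preserves the quadratic form; R = v + w = \frac{2456}{2701} e_{1} - \frac{3070}{8103} e_{2} - \frac{4605}{2701} e_{3} is then valid when invertible, keeping its own part and reversing (v - w)/2.
Answer: \frac{2456}{2701} e_{1} - \frac{3070}{8103} e_{2} - \frac{4605}{2701} e_{3}


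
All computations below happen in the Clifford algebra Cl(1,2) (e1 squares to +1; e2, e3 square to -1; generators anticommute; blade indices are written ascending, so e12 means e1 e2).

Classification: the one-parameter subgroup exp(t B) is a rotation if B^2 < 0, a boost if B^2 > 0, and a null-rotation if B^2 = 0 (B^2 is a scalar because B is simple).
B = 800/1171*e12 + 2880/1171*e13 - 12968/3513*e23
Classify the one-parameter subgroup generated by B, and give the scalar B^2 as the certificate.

B^2 term by term: the squares give (800/1171)^2*(e12)^2 + (2880/1171)^2*(e13)^2 + (-12968/3513)^2*(e23)^2 = 640000/1371241*(+1) + 8294400/1371241*(+1) + 168169024/12341169*(-1) = -64/9 (each basis 2-blade squares to minus the product of its generators' squares); cross terms between blades sharing an index anticommute and cancel. So B^2 = -64/9.
Answer: rotation, certificate B^2 = -64/9. Note: conjugating B changes its blade decomposition but never the scalar B^2 = -64/9, whose sign settles the classification.


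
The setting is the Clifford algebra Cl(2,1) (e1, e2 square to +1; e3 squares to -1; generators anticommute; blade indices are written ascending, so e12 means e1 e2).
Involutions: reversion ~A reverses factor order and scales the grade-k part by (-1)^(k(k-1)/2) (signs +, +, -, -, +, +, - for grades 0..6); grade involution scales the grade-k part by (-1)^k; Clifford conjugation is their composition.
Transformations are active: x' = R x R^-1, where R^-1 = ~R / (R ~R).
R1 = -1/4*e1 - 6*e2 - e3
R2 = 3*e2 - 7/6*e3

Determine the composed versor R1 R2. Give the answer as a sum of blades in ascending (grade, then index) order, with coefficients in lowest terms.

Distribute over the terms of R2 (each basis-blade product reordered to ascending indices, repeated generators contracted through their squares):
R1 (3*e2) = -18 - 3/4*e12 + 3*e23
R1 (-7/6*e3) = -7/6 + 7/24*e13 + 7*e23
Summing the partial products and collecting blades:
Answer: -115/6 - 3/4*e12 + 7/24*e13 + 10*e23


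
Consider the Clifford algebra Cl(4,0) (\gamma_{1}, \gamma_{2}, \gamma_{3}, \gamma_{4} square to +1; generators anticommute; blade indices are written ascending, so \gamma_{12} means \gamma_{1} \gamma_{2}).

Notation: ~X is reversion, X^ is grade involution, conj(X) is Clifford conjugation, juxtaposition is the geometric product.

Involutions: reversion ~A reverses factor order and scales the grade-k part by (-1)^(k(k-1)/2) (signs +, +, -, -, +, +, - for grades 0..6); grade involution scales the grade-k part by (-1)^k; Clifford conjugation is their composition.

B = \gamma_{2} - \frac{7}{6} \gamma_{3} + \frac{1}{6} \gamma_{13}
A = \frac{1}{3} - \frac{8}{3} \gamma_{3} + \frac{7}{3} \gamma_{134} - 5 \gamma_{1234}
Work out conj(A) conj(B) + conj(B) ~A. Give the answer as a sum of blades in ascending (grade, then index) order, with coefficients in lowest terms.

first term: \frac{28}{9} + \frac{4}{9} \gamma_{1} - \frac{1}{3} \gamma_{2} + \frac{7}{18} \gamma_{3} + \frac{7}{18} \gamma_{4} - \frac{1}{18} \gamma_{13} - \frac{49}{18} \gamma_{14} + \frac{8}{3} \gamma_{23} + \frac{5}{6} \gamma_{24} + \frac{35}{6} \gamma_{124} + 5 \gamma_{134} - \frac{7}{3} \gamma_{1234}
second term: -\frac{28}{9} + \frac{4}{9} \gamma_{1} - \frac{1}{3} \gamma_{2} + \frac{7}{18} \gamma_{3} - \frac{7}{18} \gamma_{4} - \frac{1}{18} \gamma_{13} + \frac{49}{18} \gamma_{14} + \frac{8}{3} \gamma_{23} + \frac{5}{6} \gamma_{24} - \frac{35}{6} \gamma_{124} - 5 \gamma_{134} - \frac{7}{3} \gamma_{1234}
Answer: \frac{8}{9} \gamma_{1} - \frac{2}{3} \gamma_{2} + \frac{7}{9} \gamma_{3} - \frac{1}{9} \gamma_{13} + \frac{16}{3} \gamma_{23} + \frac{5}{3} \gamma_{24} - \frac{14}{3} \gamma_{1234}


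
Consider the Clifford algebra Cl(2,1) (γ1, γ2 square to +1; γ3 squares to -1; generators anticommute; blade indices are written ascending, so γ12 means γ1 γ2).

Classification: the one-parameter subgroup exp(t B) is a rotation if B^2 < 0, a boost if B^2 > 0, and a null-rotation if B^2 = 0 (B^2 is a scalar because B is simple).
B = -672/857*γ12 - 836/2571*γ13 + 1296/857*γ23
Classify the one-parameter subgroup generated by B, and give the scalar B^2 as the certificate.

B^2 term by term: the squares give (-672/857)^2*(γ12)^2 + (-836/2571)^2*(γ13)^2 + (1296/857)^2*(γ23)^2 = 451584/734449*(-1) + 698896/6610041*(+1) + 1679616/734449*(+1) = 16/9 (each basis 2-blade squares to minus the product of its generators' squares); cross terms between blades sharing an index anticommute and cancel. So B^2 = 16/9.
Answer: boost, certificate B^2 = 16/9. No conjugation can change B^2 = 16/9; the sign gives the class.


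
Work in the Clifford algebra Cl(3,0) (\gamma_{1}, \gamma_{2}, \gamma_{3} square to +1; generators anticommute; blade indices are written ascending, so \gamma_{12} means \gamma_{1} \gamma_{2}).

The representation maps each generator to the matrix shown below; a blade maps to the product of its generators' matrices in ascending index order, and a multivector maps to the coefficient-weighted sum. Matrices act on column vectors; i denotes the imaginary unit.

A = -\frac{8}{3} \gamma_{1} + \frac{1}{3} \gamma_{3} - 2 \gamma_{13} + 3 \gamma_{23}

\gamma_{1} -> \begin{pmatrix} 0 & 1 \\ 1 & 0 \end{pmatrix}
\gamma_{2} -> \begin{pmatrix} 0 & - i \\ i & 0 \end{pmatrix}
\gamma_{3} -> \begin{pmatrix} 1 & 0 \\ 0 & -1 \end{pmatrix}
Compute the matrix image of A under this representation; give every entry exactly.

Bivector images (products of the table entries): rho(\gamma_{13}) = rho(\gamma_{1})rho(\gamma_{3}) = \begin{pmatrix} 0 & -1 \\ 1 & 0 \end{pmatrix}; rho(\gamma_{23}) = rho(\gamma_{2})rho(\gamma_{3}) = \begin{pmatrix} 0 & i \\ i & 0 \end{pmatrix}.
M = (-\frac{8}{3})*rho(\gamma_{1}) + (\frac{1}{3})*rho(\gamma_{3}) + (-2)*rho(\gamma_{13}) + (3)*rho(\gamma_{23}), summed entrywise:
Answer: \begin{pmatrix} \frac{1}{3} & - \frac{2}{3} + 3 i \\ - \frac{14}{3} + 3 i & - \frac{1}{3} \end{pmatrix}


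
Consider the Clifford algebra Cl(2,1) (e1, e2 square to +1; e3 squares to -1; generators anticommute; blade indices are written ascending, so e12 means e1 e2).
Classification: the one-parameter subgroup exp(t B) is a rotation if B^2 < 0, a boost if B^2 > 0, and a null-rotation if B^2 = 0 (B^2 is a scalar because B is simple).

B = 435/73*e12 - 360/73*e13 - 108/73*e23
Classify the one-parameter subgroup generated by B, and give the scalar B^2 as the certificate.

B^2 term by term: the squares give (435/73)^2*(e12)^2 + (-360/73)^2*(e13)^2 + (-108/73)^2*(e23)^2 = 189225/5329*(-1) + 129600/5329*(+1) + 11664/5329*(+1) = -9 (each basis 2-blade squares to minus the product of its generators' squares); cross terms between blades sharing an index anticommute and cancel. So B^2 = -9.
Answer: rotation, certificate B^2 = -9. The class reads off the invariant scalar -9 directly.


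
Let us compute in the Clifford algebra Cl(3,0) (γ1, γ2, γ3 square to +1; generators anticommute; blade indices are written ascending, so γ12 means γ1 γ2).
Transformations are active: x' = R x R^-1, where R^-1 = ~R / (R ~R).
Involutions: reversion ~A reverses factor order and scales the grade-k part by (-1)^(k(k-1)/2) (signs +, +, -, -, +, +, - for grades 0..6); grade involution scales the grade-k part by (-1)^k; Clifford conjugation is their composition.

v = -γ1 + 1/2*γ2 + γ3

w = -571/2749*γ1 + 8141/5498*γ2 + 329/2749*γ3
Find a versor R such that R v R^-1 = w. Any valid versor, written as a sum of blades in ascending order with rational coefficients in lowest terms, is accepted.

Since q(v) = q(w) = 9/4, the sum R = v + w = -3320/2749*γ1 + 5445/2749*γ2 + 3078/2749*γ3 does the job whenever invertible.
Answer: -3320/2749*γ1 + 5445/2749*γ2 + 3078/2749*γ3


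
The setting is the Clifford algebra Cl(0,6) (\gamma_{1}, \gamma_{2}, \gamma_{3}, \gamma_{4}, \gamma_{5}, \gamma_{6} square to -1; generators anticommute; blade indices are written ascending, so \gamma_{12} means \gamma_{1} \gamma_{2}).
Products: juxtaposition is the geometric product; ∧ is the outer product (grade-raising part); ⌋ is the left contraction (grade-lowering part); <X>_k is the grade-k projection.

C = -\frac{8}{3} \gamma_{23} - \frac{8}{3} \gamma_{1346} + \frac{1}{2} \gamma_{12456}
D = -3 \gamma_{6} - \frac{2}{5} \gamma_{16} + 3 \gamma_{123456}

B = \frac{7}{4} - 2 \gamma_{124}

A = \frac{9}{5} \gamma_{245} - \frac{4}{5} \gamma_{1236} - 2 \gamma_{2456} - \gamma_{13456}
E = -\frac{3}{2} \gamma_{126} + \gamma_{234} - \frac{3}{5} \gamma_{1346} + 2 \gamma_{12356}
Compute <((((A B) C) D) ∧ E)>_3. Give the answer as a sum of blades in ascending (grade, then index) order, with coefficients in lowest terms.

step 1: -\frac{18}{5} \gamma_{15} - 4 \gamma_{156} + \frac{63}{20} \gamma_{245} + \frac{8}{5} \gamma_{346} - \frac{7}{5} \gamma_{1236} + 2 \gamma_{2356} - \frac{7}{2} \gamma_{2456} - \frac{7}{4} \gamma_{13456}
step 2: \frac{151}{60} \gamma_{1} - \frac{14}{3} \gamma_{5} - \frac{637}{120} \gamma_{16} + \frac{7}{8} \gamma_{23} + \frac{26}{15} \gamma_{24} + \frac{16}{3} \gamma_{56} - \gamma_{134} - \frac{37}{15} \gamma_{246} + \frac{551}{30} \gamma_{345} + \frac{16}{15} \gamma_{1235} - \frac{16}{3} \gamma_{1245} + \frac{4}{15} \gamma_{3456} + \frac{286}{15} \gamma_{12356} + \frac{14}{3} \gamma_{12456}
step 3: -\frac{637}{300} - \frac{637}{40} \gamma_{1} + 14 \gamma_{3} - \frac{286}{5} \gamma_{4} + 16 \gamma_{5} + \frac{151}{150} \gamma_{6} + \frac{4}{5} \gamma_{12} + \frac{32}{15} \gamma_{15} - \frac{151}{20} \gamma_{16} - \frac{37}{5} \gamma_{24} - 16 \gamma_{36} - \frac{16}{5} \gamma_{46} + 14 \gamma_{56} + \frac{74}{75} \gamma_{124} + \frac{551}{10} \gamma_{126} - \frac{37}{5} \gamma_{135} - \frac{28}{15} \gamma_{156} - \frac{572}{75} \gamma_{235} - \frac{21}{8} \gamma_{236} - \frac{28}{15} \gamma_{245} - \frac{26}{5} \gamma_{246} - 3 \gamma_{256} + \frac{4}{5} \gamma_{345} - \frac{2}{5} \gamma_{346} - 16 \gamma_{1234} + \frac{286}{5} \gamma_{1235} - \frac{7}{20} \gamma_{1236} + 14 \gamma_{1245} - \frac{52}{75} \gamma_{1246} + \frac{8}{75} \gamma_{1345} + 3 \gamma_{1346} + \frac{26}{5} \gamma_{1356} - \frac{21}{8} \gamma_{1456} + \frac{637}{40} \gamma_{2345} - \frac{32}{75} \gamma_{2356} + \frac{32}{15} \gamma_{2456} - \frac{551}{10} \gamma_{3456} + 14 \gamma_{12346} - \frac{16}{5} \gamma_{12356} + 16 \gamma_{12456} + \frac{551}{75} \gamma_{13456} - \frac{151}{20} \gamma_{23456}
step 4: \frac{637}{200} \gamma_{126} - \frac{637}{300} \gamma_{234} - \frac{637}{40} \gamma_{1234} - 21 \gamma_{1236} + \frac{429}{5} \gamma_{1246} - 24 \gamma_{1256} + \frac{637}{500} \gamma_{1346} - 16 \gamma_{2345} - \frac{151}{150} \gamma_{2346} - \frac{32}{15} \gamma_{12345} + \frac{151}{20} \gamma_{12346} - \frac{637}{150} \gamma_{12356} + \frac{48}{5} \gamma_{13456} + 14 \gamma_{23456} + \frac{334}{3} \gamma_{123456}
step 5: \frac{637}{200} \gamma_{126} - \frac{637}{300} \gamma_{234}
Answer: \frac{637}{200} \gamma_{126} - \frac{637}{300} \gamma_{234}


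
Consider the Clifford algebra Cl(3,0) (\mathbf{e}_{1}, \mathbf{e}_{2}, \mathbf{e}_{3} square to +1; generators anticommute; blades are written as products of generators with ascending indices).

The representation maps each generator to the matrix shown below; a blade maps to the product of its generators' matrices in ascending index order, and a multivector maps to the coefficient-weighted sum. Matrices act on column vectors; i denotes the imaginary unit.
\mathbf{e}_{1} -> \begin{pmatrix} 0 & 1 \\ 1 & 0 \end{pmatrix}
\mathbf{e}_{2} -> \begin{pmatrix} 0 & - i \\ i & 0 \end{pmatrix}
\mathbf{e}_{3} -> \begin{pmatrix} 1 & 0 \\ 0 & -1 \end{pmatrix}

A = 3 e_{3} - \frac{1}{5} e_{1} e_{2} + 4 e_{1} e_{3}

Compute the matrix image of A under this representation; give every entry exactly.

Bivector images (products of the table entries): rho(e_{1} e_{2}) = rho(\mathbf{e}_{1})rho(\mathbf{e}_{2}) = \begin{pmatrix} i & 0 \\ 0 & - i \end{pmatrix}; rho(e_{1} e_{3}) = rho(\mathbf{e}_{1})rho(\mathbf{e}_{3}) = \begin{pmatrix} 0 & -1 \\ 1 & 0 \end{pmatrix}.
M = (3)*rho(e_{3}) + (-\frac{1}{5})*rho(e_{1} e_{2}) + (4)*rho(e_{1} e_{3}), summed entrywise:
Answer: \begin{pmatrix} 3 - \frac{i}{5} & -4 \\ 4 & -3 + \frac{i}{5} \end{pmatrix}


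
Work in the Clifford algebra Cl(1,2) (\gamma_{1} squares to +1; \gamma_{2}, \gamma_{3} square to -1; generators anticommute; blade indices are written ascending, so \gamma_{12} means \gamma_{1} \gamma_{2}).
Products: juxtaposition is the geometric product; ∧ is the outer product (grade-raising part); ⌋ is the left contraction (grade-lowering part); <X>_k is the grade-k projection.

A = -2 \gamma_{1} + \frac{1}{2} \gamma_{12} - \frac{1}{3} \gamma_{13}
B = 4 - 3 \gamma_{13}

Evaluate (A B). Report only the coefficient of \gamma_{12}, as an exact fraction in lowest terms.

step 1: 1 - 8 \gamma_{1} + 6 \gamma_{3} + 2 \gamma_{12} - \frac{4}{3} \gamma_{13} + \frac{3}{2} \gamma_{23}
Answer: 2


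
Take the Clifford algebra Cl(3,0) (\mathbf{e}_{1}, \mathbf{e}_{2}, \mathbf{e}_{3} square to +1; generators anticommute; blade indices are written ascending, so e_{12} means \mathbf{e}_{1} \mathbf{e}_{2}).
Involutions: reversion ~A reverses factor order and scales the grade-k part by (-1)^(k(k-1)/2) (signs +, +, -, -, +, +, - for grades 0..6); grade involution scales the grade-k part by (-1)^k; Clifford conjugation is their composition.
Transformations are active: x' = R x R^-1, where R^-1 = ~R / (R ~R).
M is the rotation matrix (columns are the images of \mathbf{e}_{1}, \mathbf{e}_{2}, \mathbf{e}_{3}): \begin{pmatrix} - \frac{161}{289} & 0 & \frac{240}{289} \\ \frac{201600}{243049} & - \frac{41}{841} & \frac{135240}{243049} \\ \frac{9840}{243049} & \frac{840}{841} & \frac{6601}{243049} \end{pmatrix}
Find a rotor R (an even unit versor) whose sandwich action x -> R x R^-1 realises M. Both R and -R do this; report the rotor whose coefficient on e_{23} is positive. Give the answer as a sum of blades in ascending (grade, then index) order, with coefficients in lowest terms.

Method: write R = a + b12*e_{12} + b13*e_{13} + b23*e_{23} with a^2 + b12^2 + b13^2 + b23^2 = 1 (so R^-1 = ~R). Expanding the columns R e_j ~R gives tr M = 4a^2 - 1 and, from the antisymmetric part, M21 - M12 = -4a*b12, M13 - M31 = 4a*b13, M32 - M23 = -4a*b23.
Here tr M = -\frac{140649}{243049}, so a^2 = (1 + tr M)/4 = \frac{25600}{243049} and a = ±\frac{160}{493}. Taking a = \frac{160}{493}: M21 - M12 = \frac{201600}{243049}, M13 - M31 = \frac{192000}{243049}, M32 - M23 = \frac{107520}{243049}, giving b12 = -\frac{315}{493}, b13 = \frac{300}{493}, b23 = -\frac{168}{493}, i.e. R = \frac{160}{493} - \frac{315}{493} e_{12} + \frac{300}{493} e_{13} - \frac{168}{493} e_{23}.
Its e_{23} coefficient is negative, so report the other preimage -R.
Answer: -\frac{160}{493} + \frac{315}{493} e_{12} - \frac{300}{493} e_{13} + \frac{168}{493} e_{23}. Recall the cover is two-to-one: with M of trace -\frac{140649}{243049}, both preimages act alike, and the stated e_{23} sign chooses the sheet.


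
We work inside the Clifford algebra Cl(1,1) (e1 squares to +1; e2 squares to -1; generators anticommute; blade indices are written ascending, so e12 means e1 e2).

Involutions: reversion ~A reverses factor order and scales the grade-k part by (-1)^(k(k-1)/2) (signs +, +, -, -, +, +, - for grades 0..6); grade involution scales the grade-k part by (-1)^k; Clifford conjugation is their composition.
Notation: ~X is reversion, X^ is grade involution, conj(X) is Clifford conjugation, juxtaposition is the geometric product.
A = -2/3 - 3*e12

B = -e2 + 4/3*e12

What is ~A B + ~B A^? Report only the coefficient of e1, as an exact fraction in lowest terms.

first term: 4 + 3*e1 + 2/3*e2 - 8/9*e12
second term: 4 + 3*e1 + 2/3*e2 + 8/9*e12
Answer: 6


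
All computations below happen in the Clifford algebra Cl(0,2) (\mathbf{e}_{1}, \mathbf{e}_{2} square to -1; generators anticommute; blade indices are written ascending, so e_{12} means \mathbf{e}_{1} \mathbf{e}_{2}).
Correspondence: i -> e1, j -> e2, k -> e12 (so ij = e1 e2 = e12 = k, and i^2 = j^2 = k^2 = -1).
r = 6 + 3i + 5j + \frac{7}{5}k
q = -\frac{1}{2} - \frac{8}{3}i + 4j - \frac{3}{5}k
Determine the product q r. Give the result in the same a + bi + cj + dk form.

In blades: q = -\frac{1}{2} - \frac{8}{3} e_{1} + 4 e_{2} - \frac{3}{5} e_{12}, r = 6 + 3 e_{1} + 5 e_{2} + \frac{7}{5} e_{12}.
Distribute q over r term by term (generator squares from the signature, products reordered to ascending indices): (-\frac{1}{2})*r = -3 - \frac{3}{2} e_{1} - \frac{5}{2} e_{2} - \frac{7}{10} e_{12}; (-\frac{8}{3} e_{1})*r = 8 - 16 e_{1} + \frac{56}{15} e_{2} - \frac{40}{3} e_{12}; (4 e_{2})*r = -20 + \frac{28}{5} e_{1} + 24 e_{2} - 12 e_{12}; (-\frac{3}{5} e_{12})*r = \frac{21}{25} + 3 e_{1} - \frac{9}{5} e_{2} - \frac{18}{5} e_{12}.
Sum: -\frac{354}{25} - \frac{89}{10} e_{1} + \frac{703}{30} e_{2} - \frac{889}{30} e_{12}; translating back through the correspondence:
Answer: -\frac{354}{25} - \frac{89}{10}i + \frac{703}{30}j - \frac{889}{30}k


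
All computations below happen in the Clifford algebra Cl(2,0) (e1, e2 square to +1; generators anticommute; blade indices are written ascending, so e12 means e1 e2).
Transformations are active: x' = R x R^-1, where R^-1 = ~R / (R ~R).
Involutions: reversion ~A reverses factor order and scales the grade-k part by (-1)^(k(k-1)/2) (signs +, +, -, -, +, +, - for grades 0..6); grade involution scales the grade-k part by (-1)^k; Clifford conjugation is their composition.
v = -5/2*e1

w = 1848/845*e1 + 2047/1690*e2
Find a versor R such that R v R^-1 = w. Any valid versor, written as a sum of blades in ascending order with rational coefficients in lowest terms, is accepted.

Why this works: both vectors square to 25/4, so q(v) = q(w) and R = v + w = -529/1690*e1 + 2047/1690*e2 carries v to w — its own direction survives, the complement (v - w)/2 flips.
Answer: -529/1690*e1 + 2047/1690*e2


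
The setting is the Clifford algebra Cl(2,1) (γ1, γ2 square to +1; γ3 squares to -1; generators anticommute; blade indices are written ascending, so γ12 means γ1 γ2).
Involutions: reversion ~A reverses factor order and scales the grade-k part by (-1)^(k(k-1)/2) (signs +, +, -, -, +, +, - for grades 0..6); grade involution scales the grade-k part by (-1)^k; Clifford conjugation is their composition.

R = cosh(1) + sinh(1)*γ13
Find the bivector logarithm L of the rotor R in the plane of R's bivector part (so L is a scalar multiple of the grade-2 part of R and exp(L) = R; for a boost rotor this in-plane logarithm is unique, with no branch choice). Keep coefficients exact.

The scalar part of R is cosh(1), which fixes the rapidity magnitude through cosh (cosh is even, so it cannot fix the sign — the bivector part carries that); dividing the bivector part by sinh of the rapidity gives the plane, and L = rapidity * plane, where the joint sign ambiguity of (rapidity, plane) cancels in the product.
Concretely: cosh(rapidity) = cosh(1) gives rapidity = ±1, and since rapidity/sinh(rapidity) is even the sign is immaterial: L = (rapidity/sinh(rapidity)) * <R>_2 = (1/sinh(1)) * <R>_2.
Answer: γ13


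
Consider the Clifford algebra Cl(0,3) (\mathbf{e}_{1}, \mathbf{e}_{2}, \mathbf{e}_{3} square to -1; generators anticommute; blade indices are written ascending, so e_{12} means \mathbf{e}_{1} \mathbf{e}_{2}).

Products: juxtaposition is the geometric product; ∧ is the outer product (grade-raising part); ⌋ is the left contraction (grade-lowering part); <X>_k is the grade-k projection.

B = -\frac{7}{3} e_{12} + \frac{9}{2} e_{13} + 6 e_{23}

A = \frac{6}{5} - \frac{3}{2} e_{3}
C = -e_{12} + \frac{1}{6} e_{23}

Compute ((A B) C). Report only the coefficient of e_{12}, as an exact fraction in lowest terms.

step 1: -\frac{27}{4} e_{1} - 9 e_{2} - \frac{14}{5} e_{12} + \frac{27}{5} e_{13} + \frac{36}{5} e_{23} + \frac{7}{2} e_{123}
step 2: -4 + \frac{101}{12} e_{1} - \frac{27}{4} e_{2} + 5 e_{3} + \frac{9}{10} e_{12} - \frac{101}{15} e_{13} + \frac{27}{5} e_{23} - \frac{9}{8} e_{123}
Answer: \frac{9}{10}


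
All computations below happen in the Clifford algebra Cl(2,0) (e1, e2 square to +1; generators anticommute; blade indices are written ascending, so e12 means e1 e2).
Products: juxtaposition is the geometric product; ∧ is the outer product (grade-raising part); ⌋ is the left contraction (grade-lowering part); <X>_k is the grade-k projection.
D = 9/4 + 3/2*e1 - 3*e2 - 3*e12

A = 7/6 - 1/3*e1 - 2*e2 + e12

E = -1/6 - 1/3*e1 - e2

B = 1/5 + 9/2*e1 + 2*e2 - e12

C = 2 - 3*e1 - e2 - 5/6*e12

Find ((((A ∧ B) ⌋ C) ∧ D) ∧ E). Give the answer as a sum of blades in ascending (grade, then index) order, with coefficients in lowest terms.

step 1: 7/30 + 311/60*e1 + 29/15*e2 + 221/30*e12
step 2: -979/90 + 41/45*e1 - 1639/360*e2 - 7/36*e12
step 3: -979/40 - 214/15*e1 + 10747/480*e2 + 871/24*e12
step 4: 979/240 + 3793/360*e1 + 59741/2880*e2 + 2509/160*e12
Answer: 979/240 + 3793/360*e1 + 59741/2880*e2 + 2509/160*e12


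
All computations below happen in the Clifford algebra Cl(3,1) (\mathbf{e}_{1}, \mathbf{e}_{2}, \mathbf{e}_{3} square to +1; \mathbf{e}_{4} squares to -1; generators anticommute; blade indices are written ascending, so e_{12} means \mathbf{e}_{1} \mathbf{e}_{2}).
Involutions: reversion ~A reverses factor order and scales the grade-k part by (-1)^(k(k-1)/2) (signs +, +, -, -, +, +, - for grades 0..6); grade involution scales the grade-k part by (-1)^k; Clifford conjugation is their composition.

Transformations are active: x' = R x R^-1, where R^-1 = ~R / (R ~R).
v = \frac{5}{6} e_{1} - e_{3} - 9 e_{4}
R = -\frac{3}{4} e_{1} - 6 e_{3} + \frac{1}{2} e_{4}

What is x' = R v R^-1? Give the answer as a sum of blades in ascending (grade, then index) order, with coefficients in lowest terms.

~R = -\frac{3}{4} e_{1} - 6 e_{3} + \frac{1}{2} e_{4}, and R ~R = \frac{581}{16}, so R^-1 = ~R / (\frac{581}{16}).
R v = \frac{79}{8} + \frac{23}{4} e_{13} + \frac{19}{3} e_{14} + \frac{109}{2} e_{34}
Answer: -\frac{4327}{3486} e_{1} - \frac{1315}{581} e_{3} + \frac{5387}{581} e_{4}


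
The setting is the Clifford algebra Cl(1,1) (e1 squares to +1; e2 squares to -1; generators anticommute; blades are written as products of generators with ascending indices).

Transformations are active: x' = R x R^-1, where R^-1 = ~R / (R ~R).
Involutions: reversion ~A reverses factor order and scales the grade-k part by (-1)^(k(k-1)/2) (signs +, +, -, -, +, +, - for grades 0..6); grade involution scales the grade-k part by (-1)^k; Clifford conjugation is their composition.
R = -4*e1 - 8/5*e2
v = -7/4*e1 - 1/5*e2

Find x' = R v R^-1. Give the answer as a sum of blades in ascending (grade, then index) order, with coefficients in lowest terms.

~R = -4*e1 - 8/5*e2, and R ~R = 336/25, so R^-1 = ~R / (336/25).
R v = 167/25 - 2*e1 e2
Answer: -187/84*e1 - 146/105*e2


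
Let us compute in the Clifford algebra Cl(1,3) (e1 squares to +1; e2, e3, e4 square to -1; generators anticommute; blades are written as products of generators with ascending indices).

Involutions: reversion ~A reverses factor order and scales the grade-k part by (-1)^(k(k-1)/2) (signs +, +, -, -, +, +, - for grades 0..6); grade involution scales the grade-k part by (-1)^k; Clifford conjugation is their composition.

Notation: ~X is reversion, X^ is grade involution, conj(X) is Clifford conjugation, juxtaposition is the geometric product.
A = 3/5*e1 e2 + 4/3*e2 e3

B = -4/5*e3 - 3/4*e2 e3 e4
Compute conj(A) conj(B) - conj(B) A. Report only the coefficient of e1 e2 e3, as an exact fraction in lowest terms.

first term: 16/15*e2 - e4 - 12/25*e1 e2 e3 - 9/20*e1 e3 e4
second term: 16/15*e2 + e4 + 12/25*e1 e2 e3 - 9/20*e1 e3 e4
Answer: -24/25


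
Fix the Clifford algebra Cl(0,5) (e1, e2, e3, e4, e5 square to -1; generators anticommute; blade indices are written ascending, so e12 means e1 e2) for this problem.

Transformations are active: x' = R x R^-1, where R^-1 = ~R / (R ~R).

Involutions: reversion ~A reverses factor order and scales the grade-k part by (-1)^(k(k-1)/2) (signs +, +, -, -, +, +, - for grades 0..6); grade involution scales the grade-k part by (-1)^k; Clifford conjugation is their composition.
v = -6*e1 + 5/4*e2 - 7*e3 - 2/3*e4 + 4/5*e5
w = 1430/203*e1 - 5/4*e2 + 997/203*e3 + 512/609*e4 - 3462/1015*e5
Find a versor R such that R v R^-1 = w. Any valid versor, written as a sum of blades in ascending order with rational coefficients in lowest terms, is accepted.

Here q(v) = q(w) = -315529/3600; the classical choice R = v + w = 212/203*e1 - 424/203*e3 + 106/609*e4 - 530/203*e5 then realises v -> w under the sandwich.
Answer: 212/203*e1 - 424/203*e3 + 106/609*e4 - 530/203*e5


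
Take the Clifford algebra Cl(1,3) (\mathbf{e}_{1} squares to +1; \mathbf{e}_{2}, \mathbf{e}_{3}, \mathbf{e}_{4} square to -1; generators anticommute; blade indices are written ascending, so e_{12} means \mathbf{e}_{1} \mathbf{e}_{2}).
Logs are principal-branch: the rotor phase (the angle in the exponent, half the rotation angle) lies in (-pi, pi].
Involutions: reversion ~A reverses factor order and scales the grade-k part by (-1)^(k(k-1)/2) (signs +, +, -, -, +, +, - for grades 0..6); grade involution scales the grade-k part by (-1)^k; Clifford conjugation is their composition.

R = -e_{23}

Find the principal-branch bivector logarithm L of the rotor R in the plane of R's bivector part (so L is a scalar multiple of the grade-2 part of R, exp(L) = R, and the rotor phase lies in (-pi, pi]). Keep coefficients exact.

The scalar part of R is 0, which pins the rotor phase on the principal branch; dividing the bivector part by the sine of that phase recovers the unit plane, and L is the phase times that plane.
Concretely: cos(phase) = 0 gives phase = ±\frac{\pi}{2}, and since phase/sin(phase) is even the sign is immaterial: L = (phase/sin(phase)) * <R>_2 = (\frac{\pi}{2}) * <R>_2.
Answer: - \frac{\pi}{2} e_{23}
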